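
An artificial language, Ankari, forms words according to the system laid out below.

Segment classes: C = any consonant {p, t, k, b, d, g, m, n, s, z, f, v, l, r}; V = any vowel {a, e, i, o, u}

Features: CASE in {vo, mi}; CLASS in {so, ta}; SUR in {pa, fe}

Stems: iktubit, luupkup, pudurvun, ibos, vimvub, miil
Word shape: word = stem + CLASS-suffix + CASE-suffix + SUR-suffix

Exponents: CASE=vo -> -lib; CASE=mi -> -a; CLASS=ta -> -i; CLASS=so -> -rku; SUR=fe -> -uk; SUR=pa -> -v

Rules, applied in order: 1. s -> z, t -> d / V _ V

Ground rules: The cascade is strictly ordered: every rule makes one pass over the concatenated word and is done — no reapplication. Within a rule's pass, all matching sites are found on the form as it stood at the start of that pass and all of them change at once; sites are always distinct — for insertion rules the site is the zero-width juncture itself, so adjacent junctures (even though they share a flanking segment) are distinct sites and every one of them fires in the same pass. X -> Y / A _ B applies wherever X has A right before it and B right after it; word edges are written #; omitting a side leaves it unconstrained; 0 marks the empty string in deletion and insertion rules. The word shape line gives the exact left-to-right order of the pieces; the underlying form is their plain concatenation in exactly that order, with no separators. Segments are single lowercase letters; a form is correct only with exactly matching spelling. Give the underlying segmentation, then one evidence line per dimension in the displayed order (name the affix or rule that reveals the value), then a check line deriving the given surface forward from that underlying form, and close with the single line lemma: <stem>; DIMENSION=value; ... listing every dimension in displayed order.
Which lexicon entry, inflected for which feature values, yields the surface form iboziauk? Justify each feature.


underlying: ibos-i-a-uk
CASE=mi - signalled by the affix -a
CLASS=ta - signalled by the affix -i
SUR=fe - signalled by the affix -uk
check: ibosiauk -> iboziauk
lemma: ibos; CASE=mi; CLASS=ta; SUR=fe


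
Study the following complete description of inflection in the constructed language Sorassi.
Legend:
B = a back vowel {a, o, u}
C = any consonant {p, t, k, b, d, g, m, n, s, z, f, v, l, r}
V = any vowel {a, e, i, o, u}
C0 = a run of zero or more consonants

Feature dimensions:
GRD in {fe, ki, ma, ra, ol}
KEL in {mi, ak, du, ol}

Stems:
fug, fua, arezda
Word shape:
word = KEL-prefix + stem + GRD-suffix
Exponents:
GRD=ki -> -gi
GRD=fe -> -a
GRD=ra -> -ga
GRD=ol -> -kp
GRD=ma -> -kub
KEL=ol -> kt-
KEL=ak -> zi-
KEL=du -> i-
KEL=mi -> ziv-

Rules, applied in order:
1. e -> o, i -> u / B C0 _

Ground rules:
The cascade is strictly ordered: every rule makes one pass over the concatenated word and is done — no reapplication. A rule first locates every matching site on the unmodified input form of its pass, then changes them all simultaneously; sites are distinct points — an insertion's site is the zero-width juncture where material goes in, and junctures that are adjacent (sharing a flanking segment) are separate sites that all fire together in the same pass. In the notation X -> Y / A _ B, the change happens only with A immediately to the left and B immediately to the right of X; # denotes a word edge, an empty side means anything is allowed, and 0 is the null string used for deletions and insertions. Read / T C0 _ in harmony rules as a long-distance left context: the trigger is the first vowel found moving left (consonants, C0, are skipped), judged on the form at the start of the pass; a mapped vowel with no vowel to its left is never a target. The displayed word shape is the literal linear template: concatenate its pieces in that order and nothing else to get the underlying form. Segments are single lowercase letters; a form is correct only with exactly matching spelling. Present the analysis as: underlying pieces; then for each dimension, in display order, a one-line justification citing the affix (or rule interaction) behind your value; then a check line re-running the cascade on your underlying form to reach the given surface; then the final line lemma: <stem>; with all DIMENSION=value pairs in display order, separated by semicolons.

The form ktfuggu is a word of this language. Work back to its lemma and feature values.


underlying: kt-fug-gi
GRD=ki - signalled by the affix -gi
KEL=ol - signalled by the affix kt-
check: ktfuggi -> ktfuggu
lemma: fug; GRD=ki; KEL=ol


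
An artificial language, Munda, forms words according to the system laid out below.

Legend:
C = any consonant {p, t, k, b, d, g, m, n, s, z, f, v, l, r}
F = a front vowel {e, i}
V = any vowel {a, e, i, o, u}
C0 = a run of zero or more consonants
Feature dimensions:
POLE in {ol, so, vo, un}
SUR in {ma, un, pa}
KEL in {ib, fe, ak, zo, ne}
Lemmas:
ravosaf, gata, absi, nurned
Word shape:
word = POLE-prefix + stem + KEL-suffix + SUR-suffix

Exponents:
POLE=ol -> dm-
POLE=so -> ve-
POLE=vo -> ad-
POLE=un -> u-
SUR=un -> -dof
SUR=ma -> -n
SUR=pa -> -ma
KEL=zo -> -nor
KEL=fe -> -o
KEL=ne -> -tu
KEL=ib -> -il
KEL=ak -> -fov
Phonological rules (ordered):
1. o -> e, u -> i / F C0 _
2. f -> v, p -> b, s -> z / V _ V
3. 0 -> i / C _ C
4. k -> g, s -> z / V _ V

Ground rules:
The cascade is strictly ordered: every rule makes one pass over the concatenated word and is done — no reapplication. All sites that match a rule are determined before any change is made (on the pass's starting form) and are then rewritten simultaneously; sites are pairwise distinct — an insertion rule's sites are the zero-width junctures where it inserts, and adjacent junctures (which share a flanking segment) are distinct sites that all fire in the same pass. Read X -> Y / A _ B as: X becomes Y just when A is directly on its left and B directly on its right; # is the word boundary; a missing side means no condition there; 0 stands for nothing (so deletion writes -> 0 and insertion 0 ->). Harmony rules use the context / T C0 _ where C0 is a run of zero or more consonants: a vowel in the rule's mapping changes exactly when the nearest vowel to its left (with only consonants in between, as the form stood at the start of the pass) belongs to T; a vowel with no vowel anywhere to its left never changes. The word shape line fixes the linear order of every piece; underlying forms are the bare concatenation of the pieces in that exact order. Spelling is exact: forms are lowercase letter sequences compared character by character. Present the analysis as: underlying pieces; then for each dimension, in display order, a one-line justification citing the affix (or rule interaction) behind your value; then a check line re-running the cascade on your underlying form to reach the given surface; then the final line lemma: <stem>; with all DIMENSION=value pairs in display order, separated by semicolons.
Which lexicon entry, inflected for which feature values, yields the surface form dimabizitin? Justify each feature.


underlying: dm-absi-tu-n
POLE=ol - signalled by the affix dm-
SUR=ma - signalled by the affix -n
KEL=ne - signalled by the affix -tu
check: dmabsitun -> dmabsitin -> dmabsitin -> dimabisitin -> dimabizitin
lemma: absi; POLE=ol; SUR=ma; KEL=ne


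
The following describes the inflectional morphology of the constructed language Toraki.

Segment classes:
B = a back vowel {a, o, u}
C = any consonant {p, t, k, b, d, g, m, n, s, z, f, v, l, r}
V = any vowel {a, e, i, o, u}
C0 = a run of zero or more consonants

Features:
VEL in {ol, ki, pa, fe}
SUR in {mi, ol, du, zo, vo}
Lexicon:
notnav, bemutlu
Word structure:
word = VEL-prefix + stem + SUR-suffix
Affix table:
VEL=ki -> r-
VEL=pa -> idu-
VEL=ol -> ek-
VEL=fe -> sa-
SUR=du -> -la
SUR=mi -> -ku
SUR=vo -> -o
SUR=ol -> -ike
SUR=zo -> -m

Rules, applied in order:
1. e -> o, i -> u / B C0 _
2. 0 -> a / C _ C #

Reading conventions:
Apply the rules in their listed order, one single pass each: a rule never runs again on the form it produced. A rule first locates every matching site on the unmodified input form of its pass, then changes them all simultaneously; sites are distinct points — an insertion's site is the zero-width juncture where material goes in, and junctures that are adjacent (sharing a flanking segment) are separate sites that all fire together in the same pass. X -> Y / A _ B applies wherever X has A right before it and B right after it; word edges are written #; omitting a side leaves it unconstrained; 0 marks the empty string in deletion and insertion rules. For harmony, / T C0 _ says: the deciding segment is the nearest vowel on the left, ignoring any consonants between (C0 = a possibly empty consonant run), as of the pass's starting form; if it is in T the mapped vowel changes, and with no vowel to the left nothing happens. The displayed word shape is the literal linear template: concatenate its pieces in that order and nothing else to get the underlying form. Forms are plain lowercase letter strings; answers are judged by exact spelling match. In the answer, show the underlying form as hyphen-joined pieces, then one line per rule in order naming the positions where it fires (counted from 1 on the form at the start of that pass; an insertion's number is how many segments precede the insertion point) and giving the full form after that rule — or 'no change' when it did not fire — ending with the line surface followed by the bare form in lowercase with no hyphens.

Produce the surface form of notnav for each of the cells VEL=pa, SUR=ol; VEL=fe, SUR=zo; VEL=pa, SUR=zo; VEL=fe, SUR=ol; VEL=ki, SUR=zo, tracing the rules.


cell VEL=pa, SUR=ol:
underlying: idu-notnav-ike
1. e -> o, i -> u / B C0 _: fires at position(s) 10: idunotnavuke
2. 0 -> a / C _ C #: no change
surface: idunotnavuke

cell VEL=fe, SUR=zo:
underlying: sa-notnav-m
1. e -> o, i -> u / B C0 _: no change
2. 0 -> a / C _ C #: inserts after position(s) 8: sanotnavam
surface: sanotnavam

cell VEL=pa, SUR=zo:
underlying: idu-notnav-m
1. e -> o, i -> u / B C0 _: no change
2. 0 -> a / C _ C #: inserts after position(s) 9: idunotnavam
surface: idunotnavam

cell VEL=fe, SUR=ol:
underlying: sa-notnav-ike
1. e -> o, i -> u / B C0 _: fires at position(s) 9: sanotnavuke
2. 0 -> a / C _ C #: no change
surface: sanotnavuke

cell VEL=ki, SUR=zo:
underlying: r-notnav-m
1. e -> o, i -> u / B C0 _: no change
2. 0 -> a / C _ C #: inserts after position(s) 7: rnotnavam
surface: rnotnavam


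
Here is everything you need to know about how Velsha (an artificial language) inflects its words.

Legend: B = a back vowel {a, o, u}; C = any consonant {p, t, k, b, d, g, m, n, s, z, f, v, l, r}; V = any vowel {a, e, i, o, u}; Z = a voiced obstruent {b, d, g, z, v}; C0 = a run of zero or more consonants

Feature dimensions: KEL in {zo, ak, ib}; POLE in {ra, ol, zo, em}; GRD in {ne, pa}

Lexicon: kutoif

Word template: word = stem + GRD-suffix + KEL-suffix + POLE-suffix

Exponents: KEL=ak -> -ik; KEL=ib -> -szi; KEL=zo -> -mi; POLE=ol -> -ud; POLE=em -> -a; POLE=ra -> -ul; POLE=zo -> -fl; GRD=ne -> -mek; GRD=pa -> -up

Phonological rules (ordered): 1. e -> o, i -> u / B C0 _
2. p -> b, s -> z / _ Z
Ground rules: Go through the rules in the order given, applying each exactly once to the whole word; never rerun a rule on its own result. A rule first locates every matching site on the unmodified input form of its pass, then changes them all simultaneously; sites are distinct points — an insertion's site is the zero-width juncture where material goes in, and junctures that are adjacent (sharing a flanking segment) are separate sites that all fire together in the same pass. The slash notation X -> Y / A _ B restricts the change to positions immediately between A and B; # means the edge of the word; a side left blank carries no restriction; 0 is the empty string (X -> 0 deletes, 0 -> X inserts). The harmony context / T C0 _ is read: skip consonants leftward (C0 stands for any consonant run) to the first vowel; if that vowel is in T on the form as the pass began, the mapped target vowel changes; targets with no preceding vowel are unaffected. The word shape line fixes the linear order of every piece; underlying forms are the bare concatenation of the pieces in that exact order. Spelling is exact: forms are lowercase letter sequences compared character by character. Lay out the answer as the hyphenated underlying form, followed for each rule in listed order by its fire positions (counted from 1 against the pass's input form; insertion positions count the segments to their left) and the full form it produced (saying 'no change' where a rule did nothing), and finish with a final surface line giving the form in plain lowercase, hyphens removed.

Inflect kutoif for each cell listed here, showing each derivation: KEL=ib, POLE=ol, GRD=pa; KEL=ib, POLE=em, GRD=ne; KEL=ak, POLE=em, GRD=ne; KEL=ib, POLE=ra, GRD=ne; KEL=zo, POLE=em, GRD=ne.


cell KEL=ib, POLE=ol, GRD=pa:
underlying: kutoif-up-szi-ud
1. e -> o, i -> u / B C0 _: fires at position(s) 5, 11: kutoufupszuud
2. p -> b, s -> z / _ Z: fires at position(s) 9: kutoufupzzuud
surface: kutoufupzzuud

cell KEL=ib, POLE=em, GRD=ne:
underlying: kutoif-mek-szi-a
1. e -> o, i -> u / B C0 _: fires at position(s) 5: kutoufmekszia
2. p -> b, s -> z / _ Z: fires at position(s) 10: kutoufmekzzia
surface: kutoufmekzzia

cell KEL=ak, POLE=em, GRD=ne:
underlying: kutoif-mek-ik-a
1. e -> o, i -> u / B C0 _: fires at position(s) 5: kutoufmekika
2. p -> b, s -> z / _ Z: no change
surface: kutoufmekika

cell KEL=ib, POLE=ra, GRD=ne:
underlying: kutoif-mek-szi-ul
1. e -> o, i -> u / B C0 _: fires at position(s) 5: kutoufmeksziul
2. p -> b, s -> z / _ Z: fires at position(s) 10: kutoufmekzziul
surface: kutoufmekzziul

cell KEL=zo, POLE=em, GRD=ne:
underlying: kutoif-mek-mi-a
1. e -> o, i -> u / B C0 _: fires at position(s) 5: kutoufmekmia
2. p -> b, s -> z / _ Z: no change
surface: kutoufmekmia


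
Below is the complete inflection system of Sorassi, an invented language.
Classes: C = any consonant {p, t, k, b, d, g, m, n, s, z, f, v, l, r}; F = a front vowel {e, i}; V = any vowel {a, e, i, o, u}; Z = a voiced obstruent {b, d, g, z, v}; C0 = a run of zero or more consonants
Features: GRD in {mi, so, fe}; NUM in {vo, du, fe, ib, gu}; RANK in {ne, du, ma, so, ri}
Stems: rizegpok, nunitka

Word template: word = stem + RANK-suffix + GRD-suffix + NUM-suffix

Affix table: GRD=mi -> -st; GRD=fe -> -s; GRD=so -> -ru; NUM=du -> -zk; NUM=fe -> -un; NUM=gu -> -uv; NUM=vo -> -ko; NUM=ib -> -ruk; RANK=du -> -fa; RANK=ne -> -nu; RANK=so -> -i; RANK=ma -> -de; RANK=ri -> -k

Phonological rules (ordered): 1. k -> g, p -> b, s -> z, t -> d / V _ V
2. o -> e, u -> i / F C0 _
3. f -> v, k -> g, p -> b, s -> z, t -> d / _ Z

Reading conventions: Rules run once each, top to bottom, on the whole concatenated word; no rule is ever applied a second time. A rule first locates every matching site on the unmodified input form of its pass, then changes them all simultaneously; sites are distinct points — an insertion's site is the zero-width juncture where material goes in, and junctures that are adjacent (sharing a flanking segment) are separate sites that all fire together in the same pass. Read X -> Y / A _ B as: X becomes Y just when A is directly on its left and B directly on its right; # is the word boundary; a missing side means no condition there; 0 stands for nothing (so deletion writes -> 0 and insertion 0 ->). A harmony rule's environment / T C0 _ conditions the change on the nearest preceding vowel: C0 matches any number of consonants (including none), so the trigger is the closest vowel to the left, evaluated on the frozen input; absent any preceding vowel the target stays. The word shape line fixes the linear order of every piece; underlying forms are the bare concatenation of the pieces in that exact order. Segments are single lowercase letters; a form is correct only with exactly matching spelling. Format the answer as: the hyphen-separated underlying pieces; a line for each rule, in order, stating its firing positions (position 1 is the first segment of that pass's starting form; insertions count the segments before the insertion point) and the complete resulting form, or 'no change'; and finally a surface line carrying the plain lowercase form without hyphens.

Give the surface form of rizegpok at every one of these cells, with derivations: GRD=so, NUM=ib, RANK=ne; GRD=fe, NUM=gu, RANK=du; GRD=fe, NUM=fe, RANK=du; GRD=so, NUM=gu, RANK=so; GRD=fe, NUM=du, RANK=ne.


cell GRD=so, NUM=ib, RANK=ne:
underlying: rizegpok-nu-ru-ruk
1. k -> g, p -> b, s -> z, t -> d / V _ V: no change
2. o -> e, u -> i / F C0 _: fires at position(s) 7: rizegpeknururuk
3. f -> v, k -> g, p -> b, s -> z, t -> d / _ Z: no change
surface: rizegpeknururuk

cell GRD=fe, NUM=gu, RANK=du:
underlying: rizegpok-fa-s-uv
1. k -> g, p -> b, s -> z, t -> d / V _ V: fires at position(s) 11: rizegpokfazuv
2. o -> e, u -> i / F C0 _: fires at position(s) 7: rizegpekfazuv
3. f -> v, k -> g, p -> b, s -> z, t -> d / _ Z: no change
surface: rizegpekfazuv

cell GRD=fe, NUM=fe, RANK=du:
underlying: rizegpok-fa-s-un
1. k -> g, p -> b, s -> z, t -> d / V _ V: fires at position(s) 11: rizegpokfazun
2. o -> e, u -> i / F C0 _: fires at position(s) 7: rizegpekfazun
3. f -> v, k -> g, p -> b, s -> z, t -> d / _ Z: no change
surface: rizegpekfazun

cell GRD=so, NUM=gu, RANK=so:
underlying: rizegpok-i-ru-uv
1. k -> g, p -> b, s -> z, t -> d / V _ V: fires at position(s) 8: rizegpogiruuv
2. o -> e, u -> i / F C0 _: fires at position(s) 7, 11: rizegpegiriuv
3. f -> v, k -> g, p -> b, s -> z, t -> d / _ Z: no change
surface: rizegpegiriuv

cell GRD=fe, NUM=du, RANK=ne:
underlying: rizegpok-nu-s-zk
1. k -> g, p -> b, s -> z, t -> d / V _ V: no change
2. o -> e, u -> i / F C0 _: fires at position(s) 7: rizegpeknuszk
3. f -> v, k -> g, p -> b, s -> z, t -> d / _ Z: fires at position(s) 11: rizegpeknuzzk
surface: rizegpeknuzzk


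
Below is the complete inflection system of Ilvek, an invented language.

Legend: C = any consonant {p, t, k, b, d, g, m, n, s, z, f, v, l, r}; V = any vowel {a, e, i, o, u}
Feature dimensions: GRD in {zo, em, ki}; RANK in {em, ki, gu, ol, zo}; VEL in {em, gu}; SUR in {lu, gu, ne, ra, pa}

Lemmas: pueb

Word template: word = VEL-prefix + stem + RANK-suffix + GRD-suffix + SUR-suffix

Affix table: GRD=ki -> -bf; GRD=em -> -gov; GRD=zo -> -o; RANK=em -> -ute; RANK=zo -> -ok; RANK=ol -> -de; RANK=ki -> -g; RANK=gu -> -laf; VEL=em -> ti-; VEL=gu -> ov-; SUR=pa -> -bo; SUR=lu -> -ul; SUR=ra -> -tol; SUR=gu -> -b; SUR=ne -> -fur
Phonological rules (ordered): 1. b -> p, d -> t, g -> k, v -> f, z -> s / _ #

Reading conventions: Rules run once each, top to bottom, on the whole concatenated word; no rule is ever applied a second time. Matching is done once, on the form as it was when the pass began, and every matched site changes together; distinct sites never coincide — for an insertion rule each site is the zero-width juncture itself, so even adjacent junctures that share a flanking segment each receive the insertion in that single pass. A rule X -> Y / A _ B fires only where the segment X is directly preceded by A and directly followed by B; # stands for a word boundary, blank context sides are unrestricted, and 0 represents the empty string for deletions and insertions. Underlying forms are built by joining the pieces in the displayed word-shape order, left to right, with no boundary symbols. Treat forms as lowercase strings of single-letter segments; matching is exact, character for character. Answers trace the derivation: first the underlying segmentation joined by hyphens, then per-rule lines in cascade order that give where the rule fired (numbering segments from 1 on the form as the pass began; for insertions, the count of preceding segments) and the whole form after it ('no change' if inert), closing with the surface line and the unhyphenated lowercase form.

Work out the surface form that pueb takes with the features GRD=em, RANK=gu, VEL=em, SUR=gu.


underlying: ti-pueb-laf-gov-b
1. b -> p, d -> t, g -> k, v -> f, z -> s / _ #: fires at position(s) 13: tipueblafgovp
surface: tipueblafgovp


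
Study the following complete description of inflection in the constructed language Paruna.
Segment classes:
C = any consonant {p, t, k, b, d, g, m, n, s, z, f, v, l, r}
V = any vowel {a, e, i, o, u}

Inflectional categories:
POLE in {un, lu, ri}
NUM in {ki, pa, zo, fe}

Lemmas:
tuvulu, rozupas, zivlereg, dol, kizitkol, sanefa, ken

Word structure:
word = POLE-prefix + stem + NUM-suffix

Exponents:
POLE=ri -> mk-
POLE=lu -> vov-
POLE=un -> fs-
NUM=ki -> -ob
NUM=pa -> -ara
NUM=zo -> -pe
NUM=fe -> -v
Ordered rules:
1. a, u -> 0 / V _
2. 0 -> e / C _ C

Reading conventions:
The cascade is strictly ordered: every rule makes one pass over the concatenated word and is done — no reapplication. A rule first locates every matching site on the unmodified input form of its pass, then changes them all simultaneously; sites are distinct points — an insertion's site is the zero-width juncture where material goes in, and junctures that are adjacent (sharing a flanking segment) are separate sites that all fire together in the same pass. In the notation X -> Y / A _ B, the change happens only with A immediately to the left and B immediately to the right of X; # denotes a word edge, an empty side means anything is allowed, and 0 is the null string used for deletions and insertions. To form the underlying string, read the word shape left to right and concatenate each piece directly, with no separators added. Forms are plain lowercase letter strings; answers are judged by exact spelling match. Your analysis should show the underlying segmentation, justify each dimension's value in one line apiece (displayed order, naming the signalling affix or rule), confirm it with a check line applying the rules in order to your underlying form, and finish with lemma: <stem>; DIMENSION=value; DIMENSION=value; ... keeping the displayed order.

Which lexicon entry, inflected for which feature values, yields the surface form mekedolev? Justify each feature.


underlying: mk-dol-v
POLE=ri - signalled by the affix mk-
NUM=fe - signalled by the affix -v
check: mkdolv -> mkdolv -> mekedolev
lemma: dol; POLE=ri; NUM=fe


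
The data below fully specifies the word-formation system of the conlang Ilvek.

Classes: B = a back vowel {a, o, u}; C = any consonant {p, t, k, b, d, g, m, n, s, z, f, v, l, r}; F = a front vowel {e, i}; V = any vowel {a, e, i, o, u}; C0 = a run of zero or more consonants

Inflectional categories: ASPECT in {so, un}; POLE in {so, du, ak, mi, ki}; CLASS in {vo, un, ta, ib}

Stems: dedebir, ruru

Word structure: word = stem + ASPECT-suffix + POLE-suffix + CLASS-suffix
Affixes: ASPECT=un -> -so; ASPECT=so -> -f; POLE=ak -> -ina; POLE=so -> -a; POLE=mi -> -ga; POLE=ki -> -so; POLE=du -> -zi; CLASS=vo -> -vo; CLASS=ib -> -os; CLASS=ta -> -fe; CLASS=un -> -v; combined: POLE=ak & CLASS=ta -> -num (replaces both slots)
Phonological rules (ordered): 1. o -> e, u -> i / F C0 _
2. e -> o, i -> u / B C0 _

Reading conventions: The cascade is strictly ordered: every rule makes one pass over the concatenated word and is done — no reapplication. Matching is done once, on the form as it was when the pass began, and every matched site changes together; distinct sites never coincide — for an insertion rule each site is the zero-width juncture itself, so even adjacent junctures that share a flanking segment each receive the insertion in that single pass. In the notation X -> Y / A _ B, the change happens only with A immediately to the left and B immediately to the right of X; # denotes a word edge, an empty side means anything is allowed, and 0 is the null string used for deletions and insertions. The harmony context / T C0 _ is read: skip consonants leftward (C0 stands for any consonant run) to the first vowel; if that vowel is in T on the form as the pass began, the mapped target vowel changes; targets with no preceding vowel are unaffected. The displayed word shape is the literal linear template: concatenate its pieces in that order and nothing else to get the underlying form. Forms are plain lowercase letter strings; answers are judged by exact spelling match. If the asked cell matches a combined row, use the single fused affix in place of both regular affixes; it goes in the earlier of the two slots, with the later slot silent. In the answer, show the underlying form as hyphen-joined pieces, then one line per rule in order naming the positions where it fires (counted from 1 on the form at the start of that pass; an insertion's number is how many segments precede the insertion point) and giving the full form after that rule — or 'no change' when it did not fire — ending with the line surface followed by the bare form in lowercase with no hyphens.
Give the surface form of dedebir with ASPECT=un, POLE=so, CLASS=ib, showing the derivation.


underlying: dedebir-so-a-os
1. o -> e, u -> i / F C0 _: fires at position(s) 9: dedebirseaos
2. e -> o, i -> u / B C0 _: no change
surface: dedebirseaos


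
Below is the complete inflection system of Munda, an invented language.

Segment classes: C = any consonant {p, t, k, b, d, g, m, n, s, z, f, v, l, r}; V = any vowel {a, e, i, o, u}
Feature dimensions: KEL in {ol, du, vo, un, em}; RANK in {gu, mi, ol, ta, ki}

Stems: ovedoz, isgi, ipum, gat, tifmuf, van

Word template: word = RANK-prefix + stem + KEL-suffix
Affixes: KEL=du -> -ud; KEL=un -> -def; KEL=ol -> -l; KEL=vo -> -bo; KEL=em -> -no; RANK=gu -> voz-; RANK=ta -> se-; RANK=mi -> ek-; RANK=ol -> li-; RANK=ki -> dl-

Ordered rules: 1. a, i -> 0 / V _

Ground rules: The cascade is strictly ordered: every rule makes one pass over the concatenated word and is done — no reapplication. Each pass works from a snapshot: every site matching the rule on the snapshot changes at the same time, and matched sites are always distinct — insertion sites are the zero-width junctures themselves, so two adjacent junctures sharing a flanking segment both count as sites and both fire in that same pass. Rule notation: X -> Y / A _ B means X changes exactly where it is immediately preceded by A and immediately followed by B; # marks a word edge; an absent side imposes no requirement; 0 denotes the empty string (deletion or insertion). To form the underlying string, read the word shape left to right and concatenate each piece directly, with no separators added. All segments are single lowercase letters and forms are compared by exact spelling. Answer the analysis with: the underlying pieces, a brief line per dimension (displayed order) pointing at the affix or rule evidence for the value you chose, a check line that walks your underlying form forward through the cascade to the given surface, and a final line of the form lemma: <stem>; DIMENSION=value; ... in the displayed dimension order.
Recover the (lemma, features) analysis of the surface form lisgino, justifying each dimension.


underlying: li-isgi-no
KEL=em - signalled by the affix -no
RANK=ol - signalled by the affix li-
check: liisgino -> lisgino
lemma: isgi; KEL=em; RANK=ol


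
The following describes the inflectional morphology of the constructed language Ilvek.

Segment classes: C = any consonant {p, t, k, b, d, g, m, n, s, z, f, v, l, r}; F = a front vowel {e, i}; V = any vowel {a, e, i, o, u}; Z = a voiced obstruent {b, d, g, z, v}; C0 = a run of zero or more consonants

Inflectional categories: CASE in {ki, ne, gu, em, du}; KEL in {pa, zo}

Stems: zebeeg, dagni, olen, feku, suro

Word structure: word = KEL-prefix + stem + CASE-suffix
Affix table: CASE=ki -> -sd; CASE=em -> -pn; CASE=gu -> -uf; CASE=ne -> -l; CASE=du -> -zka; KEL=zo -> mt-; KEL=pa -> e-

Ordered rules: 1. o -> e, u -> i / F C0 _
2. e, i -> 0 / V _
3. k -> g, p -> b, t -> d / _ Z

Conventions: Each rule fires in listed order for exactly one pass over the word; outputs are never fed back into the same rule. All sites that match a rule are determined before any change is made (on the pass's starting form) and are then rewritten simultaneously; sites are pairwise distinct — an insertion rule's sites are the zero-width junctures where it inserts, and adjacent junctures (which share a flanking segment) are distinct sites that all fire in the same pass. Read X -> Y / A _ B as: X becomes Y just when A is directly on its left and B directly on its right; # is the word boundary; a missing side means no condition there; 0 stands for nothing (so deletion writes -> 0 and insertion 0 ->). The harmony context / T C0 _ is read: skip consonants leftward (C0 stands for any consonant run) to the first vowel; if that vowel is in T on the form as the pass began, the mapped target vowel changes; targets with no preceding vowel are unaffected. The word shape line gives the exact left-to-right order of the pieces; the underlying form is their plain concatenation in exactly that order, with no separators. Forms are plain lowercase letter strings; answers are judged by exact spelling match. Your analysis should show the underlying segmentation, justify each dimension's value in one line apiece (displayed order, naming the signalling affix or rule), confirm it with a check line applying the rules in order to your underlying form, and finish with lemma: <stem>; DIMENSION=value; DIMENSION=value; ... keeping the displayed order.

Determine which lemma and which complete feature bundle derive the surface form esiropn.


underlying: e-suro-pn
CASE=em - signalled by the affix -pn
KEL=pa - signalled by the affix e-
check: esuropn -> esiropn -> esiropn -> esiropn
lemma: suro; CASE=em; KEL=pa


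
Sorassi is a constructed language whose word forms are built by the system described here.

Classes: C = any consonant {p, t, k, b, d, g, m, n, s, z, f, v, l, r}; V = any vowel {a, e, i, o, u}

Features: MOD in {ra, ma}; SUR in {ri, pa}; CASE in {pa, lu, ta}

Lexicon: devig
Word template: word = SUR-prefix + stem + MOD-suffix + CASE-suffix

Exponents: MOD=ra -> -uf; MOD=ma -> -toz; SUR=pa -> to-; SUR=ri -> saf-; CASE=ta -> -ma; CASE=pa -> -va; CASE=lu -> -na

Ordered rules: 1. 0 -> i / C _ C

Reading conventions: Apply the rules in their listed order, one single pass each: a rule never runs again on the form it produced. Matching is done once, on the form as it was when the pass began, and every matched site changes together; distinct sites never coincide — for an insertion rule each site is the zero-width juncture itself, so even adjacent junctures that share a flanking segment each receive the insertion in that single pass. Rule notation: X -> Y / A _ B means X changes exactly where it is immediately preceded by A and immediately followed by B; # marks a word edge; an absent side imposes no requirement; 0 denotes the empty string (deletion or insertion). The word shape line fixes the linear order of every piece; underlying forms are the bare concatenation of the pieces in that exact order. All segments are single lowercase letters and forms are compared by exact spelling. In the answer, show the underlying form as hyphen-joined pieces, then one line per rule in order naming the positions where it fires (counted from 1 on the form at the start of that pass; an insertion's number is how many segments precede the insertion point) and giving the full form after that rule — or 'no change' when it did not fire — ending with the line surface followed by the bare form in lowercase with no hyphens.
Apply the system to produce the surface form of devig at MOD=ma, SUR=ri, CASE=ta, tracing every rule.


underlying: saf-devig-toz-ma
1. 0 -> i / C _ C: inserts after position(s) 3, 8, 11: safidevigitozima
surface: safidevigitozima


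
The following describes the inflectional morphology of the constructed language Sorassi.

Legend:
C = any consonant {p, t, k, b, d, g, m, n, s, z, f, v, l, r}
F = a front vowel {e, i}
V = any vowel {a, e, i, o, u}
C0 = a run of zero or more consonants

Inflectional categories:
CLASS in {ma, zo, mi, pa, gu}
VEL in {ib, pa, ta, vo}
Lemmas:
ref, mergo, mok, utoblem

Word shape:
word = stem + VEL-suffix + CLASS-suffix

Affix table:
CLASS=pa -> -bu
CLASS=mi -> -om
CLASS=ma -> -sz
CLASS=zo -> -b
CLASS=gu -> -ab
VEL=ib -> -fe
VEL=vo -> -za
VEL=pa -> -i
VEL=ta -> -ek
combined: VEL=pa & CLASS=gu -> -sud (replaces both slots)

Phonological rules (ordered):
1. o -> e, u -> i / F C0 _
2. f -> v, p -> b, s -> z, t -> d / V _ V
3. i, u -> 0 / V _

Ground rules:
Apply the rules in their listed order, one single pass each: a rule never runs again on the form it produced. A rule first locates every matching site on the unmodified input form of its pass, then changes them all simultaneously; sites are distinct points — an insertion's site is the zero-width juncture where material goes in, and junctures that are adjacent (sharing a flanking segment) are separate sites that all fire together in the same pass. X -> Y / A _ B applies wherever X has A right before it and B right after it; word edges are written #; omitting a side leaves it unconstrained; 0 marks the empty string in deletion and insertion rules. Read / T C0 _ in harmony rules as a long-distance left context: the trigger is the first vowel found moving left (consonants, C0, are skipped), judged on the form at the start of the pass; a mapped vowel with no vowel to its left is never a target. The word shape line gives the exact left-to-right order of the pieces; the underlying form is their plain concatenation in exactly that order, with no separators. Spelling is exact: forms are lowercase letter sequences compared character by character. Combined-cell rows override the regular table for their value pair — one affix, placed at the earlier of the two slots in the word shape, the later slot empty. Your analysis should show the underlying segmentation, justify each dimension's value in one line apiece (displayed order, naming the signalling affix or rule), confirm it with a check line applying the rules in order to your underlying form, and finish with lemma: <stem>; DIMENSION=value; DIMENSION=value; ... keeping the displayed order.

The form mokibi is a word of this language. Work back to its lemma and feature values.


underlying: mok-i-bu
CLASS=pa - signalled by the affix -bu
VEL=pa - signalled by the affix -i
check: mokibu -> mokibi -> mokibi -> mokibi
lemma: mok; CLASS=pa; VEL=pa


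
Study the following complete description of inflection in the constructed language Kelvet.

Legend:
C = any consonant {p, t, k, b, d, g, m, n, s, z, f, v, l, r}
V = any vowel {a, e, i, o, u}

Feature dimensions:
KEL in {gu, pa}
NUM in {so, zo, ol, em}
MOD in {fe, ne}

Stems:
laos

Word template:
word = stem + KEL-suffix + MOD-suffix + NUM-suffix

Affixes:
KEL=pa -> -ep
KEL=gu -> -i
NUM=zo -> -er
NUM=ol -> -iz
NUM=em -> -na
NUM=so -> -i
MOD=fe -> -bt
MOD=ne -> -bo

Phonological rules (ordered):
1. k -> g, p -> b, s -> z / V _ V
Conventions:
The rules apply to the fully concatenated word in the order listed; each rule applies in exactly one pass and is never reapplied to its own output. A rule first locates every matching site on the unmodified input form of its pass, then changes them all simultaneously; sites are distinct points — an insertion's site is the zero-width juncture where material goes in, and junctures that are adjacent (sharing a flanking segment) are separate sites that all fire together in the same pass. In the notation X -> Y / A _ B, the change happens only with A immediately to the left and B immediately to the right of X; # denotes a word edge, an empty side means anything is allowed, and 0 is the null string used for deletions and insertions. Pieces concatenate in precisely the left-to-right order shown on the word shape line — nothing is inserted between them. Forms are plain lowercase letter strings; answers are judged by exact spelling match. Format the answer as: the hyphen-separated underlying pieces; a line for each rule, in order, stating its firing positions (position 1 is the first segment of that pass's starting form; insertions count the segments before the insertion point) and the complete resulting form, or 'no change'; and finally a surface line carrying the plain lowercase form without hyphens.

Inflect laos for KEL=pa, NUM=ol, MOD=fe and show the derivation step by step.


underlying: laos-ep-bt-iz
1. k -> g, p -> b, s -> z / V _ V: fires at position(s) 4: laozepbtiz
surface: laozepbtiz


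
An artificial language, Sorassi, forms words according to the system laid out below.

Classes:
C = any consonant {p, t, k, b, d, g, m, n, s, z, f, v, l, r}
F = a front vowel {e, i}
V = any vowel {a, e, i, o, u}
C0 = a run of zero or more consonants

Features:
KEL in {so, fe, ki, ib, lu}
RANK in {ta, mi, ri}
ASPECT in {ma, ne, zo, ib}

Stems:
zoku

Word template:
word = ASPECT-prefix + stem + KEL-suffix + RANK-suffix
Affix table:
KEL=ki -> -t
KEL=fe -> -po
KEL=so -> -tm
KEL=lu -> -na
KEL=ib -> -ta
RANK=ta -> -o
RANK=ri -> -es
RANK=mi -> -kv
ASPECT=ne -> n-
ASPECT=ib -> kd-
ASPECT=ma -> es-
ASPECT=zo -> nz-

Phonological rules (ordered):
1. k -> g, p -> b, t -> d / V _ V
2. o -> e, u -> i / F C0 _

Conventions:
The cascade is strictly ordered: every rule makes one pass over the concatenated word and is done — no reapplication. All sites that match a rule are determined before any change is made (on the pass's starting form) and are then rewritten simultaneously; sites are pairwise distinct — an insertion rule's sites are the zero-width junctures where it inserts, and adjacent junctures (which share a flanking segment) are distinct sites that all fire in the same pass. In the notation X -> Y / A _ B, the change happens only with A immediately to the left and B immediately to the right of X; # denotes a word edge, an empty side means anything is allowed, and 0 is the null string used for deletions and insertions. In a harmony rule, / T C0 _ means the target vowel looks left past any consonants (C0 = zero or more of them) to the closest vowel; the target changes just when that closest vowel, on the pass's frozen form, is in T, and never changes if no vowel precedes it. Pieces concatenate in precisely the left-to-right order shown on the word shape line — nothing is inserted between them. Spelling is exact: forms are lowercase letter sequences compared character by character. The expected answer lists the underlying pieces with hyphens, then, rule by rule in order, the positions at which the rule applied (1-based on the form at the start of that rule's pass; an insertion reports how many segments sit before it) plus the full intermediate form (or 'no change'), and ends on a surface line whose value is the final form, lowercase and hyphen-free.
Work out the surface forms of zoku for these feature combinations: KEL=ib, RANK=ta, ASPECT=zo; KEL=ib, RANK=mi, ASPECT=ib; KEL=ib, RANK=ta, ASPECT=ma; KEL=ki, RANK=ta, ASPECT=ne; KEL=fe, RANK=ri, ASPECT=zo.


cell KEL=ib, RANK=ta, ASPECT=zo:
underlying: nz-zoku-ta-o
1. k -> g, p -> b, t -> d / V _ V: fires at position(s) 5, 7: nzzogudao
2. o -> e, u -> i / F C0 _: no change
surface: nzzogudao

cell KEL=ib, RANK=mi, ASPECT=ib:
underlying: kd-zoku-ta-kv
1. k -> g, p -> b, t -> d / V _ V: fires at position(s) 5, 7: kdzogudakv
2. o -> e, u -> i / F C0 _: no change
surface: kdzogudakv

cell KEL=ib, RANK=ta, ASPECT=ma:
underlying: es-zoku-ta-o
1. k -> g, p -> b, t -> d / V _ V: fires at position(s) 5, 7: eszogudao
2. o -> e, u -> i / F C0 _: fires at position(s) 4: eszegudao
surface: eszegudao

cell KEL=ki, RANK=ta, ASPECT=ne:
underlying: n-zoku-t-o
1. k -> g, p -> b, t -> d / V _ V: fires at position(s) 4, 6: nzogudo
2. o -> e, u -> i / F C0 _: no change
surface: nzogudo

cell KEL=fe, RANK=ri, ASPECT=zo:
underlying: nz-zoku-po-es
1. k -> g, p -> b, t -> d / V _ V: fires at position(s) 5, 7: nzzoguboes
2. o -> e, u -> i / F C0 _: no change
surface: nzzoguboes


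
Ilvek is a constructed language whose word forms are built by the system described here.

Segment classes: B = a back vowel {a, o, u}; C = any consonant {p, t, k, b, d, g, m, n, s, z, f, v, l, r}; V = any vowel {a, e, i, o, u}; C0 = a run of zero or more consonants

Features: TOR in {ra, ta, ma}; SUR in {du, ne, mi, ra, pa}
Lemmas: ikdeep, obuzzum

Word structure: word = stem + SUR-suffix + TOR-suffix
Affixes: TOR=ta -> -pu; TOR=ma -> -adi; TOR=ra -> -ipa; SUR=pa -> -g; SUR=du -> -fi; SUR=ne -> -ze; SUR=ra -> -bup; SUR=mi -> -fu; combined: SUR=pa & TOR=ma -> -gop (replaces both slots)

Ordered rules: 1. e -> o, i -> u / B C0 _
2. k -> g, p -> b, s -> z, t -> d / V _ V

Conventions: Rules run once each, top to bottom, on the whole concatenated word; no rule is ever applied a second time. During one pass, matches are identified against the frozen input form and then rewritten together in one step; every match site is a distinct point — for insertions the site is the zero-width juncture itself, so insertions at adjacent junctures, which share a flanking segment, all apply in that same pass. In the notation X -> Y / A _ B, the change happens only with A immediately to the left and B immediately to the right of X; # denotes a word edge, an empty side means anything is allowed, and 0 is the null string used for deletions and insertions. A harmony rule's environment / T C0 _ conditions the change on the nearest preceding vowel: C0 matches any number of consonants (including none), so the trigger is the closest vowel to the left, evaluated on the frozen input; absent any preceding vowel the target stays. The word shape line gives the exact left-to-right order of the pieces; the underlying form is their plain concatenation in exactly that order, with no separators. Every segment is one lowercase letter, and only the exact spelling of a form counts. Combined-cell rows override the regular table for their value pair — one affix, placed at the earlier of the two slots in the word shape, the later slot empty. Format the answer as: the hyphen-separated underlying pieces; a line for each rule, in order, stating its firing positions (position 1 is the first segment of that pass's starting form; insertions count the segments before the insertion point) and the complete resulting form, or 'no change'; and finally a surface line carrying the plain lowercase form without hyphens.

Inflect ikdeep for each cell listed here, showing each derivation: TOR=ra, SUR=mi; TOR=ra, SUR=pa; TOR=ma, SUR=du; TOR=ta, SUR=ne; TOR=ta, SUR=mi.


cell TOR=ra, SUR=mi:
underlying: ikdeep-fu-ipa
1. e -> o, i -> u / B C0 _: fires at position(s) 9: ikdeepfuupa
2. k -> g, p -> b, s -> z, t -> d / V _ V: fires at position(s) 10: ikdeepfuuba
surface: ikdeepfuuba

cell TOR=ra, SUR=pa:
underlying: ikdeep-g-ipa
1. e -> o, i -> u / B C0 _: no change
2. k -> g, p -> b, s -> z, t -> d / V _ V: fires at position(s) 9: ikdeepgiba
surface: ikdeepgiba

cell TOR=ma, SUR=du:
underlying: ikdeep-fi-adi
1. e -> o, i -> u / B C0 _: fires at position(s) 11: ikdeepfiadu
2. k -> g, p -> b, s -> z, t -> d / V _ V: no change
surface: ikdeepfiadu

cell TOR=ta, SUR=ne:
underlying: ikdeep-ze-pu
1. e -> o, i -> u / B C0 _: no change
2. k -> g, p -> b, s -> z, t -> d / V _ V: fires at position(s) 9: ikdeepzebu
surface: ikdeepzebu

cell TOR=ta, SUR=mi:
underlying: ikdeep-fu-pu
1. e -> o, i -> u / B C0 _: no change
2. k -> g, p -> b, s -> z, t -> d / V _ V: fires at position(s) 9: ikdeepfubu
surface: ikdeepfubu
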